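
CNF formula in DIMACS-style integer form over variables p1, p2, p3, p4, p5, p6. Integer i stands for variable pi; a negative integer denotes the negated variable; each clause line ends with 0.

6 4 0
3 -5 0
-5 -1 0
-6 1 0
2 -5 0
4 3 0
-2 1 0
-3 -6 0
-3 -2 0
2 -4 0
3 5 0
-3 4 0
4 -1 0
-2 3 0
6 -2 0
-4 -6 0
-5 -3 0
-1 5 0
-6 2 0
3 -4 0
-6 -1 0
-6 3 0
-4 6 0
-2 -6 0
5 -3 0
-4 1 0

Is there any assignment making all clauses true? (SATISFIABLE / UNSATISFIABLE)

p3 = True:
  propagation gives p6=False, p4=True; an empty clause results — contradiction.
p3 = False:
  propagation gives p5=False; an empty clause results — contradiction.
Every branch closes, so no satisfying assignment exists.

UNSATISFIABLE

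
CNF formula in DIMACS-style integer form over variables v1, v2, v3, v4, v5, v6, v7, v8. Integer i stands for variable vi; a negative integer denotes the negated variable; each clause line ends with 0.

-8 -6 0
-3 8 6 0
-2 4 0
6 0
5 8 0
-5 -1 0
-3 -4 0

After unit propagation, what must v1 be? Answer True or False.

False

(v6) stands alone — v6 = True.
(~v6 | ~v8): since v6 = True, the clause reduces to (~v8). v8 = False.
(v5 | v8): since v8 = False, the clause reduces to (v5). v5 = True.
From (~v1 | ~v5) and v5 = True: v1 = False.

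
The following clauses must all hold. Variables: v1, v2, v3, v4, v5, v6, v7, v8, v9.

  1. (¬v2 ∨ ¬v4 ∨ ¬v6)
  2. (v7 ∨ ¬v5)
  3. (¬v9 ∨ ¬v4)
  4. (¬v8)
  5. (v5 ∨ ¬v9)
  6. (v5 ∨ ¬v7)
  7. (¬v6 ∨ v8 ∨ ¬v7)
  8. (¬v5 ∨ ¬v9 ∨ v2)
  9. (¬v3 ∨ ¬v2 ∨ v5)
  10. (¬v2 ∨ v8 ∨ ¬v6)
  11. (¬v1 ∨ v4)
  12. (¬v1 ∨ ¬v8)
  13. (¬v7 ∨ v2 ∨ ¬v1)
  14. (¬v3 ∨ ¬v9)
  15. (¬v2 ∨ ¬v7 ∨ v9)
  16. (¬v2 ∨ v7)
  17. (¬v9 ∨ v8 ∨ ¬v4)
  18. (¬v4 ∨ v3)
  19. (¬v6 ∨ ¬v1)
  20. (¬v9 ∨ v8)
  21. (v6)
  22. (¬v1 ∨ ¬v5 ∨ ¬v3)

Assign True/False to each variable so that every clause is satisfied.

v1 = 0, v2 = 0, v3 = 1, v4 = 0, v5 = 0, v6 = 1, v7 = 0, v8 = 0, v9 = 0

(¬v8) is a unit clause, so v8 = False.
Unit propagation: (¬v9) forces v9 = False.
The clause (v6) is unit: v6 must be True.
(¬v7) is a unit clause, so v7 = False.
The clause (¬v5) is unit: v5 must be False.
Unit propagation: (¬v2) forces v2 = False.
(¬v1) is a unit clause, so v1 = False.
v3 occurs only positively in the remaining clauses — set v3 = True.
v4 occurs only negated in the remaining clauses — set v4 = False.
Every clause has at least one true literal under this assignment.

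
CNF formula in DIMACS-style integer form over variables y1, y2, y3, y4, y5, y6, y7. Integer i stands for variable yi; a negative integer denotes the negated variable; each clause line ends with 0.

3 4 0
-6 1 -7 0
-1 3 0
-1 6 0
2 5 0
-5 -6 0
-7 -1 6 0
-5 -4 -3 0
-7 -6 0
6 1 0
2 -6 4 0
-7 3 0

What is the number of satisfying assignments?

5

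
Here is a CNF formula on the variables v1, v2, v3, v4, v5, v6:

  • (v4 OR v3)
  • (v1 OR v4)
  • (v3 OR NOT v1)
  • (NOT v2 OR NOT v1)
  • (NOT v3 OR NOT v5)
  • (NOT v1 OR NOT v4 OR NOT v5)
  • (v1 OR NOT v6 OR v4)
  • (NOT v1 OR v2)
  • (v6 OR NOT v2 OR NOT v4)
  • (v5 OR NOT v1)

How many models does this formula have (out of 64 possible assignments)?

9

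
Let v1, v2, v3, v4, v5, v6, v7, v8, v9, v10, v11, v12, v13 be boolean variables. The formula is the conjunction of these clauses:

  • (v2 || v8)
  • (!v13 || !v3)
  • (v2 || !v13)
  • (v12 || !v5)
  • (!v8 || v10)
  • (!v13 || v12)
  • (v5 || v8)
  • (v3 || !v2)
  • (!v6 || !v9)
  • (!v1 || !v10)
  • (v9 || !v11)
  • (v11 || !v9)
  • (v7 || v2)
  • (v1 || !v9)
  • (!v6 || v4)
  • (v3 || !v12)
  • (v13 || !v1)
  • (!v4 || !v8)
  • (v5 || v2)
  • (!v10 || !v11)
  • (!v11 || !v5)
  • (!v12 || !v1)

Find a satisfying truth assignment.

v1=F, v2=T, v3=T, v4=T, v5=T, v6=T, v7=F, v8=F, v9=F, v10=F, v11=F, v12=T, v13=F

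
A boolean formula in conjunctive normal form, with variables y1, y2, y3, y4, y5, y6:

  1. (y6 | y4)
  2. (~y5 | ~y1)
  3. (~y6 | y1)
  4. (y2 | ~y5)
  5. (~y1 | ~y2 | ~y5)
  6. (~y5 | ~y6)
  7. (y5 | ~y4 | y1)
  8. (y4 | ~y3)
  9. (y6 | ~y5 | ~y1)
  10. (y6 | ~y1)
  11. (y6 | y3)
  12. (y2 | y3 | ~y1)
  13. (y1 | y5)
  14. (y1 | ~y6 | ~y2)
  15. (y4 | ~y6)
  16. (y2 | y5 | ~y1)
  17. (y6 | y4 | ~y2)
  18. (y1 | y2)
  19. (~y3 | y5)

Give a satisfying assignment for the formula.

Set y1 = False and propagate.
  then y6 is forced to False.
  then y4 is forced to True.
  then y5 is forced to True.
  then y2 is forced to True.
  then y3 is forced to True.

y1=False, y2=True, y3=True, y4=True, y5=True, y6=False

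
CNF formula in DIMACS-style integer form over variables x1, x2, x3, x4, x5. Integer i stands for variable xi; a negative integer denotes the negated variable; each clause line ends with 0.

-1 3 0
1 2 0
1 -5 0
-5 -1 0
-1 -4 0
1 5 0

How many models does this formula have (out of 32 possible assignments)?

The models are:
  x1=1 x2=0 x3=1 x4=0 x5=0
  x1=1 x2=1 x3=1 x4=0 x5=0
That's 2 in total.

2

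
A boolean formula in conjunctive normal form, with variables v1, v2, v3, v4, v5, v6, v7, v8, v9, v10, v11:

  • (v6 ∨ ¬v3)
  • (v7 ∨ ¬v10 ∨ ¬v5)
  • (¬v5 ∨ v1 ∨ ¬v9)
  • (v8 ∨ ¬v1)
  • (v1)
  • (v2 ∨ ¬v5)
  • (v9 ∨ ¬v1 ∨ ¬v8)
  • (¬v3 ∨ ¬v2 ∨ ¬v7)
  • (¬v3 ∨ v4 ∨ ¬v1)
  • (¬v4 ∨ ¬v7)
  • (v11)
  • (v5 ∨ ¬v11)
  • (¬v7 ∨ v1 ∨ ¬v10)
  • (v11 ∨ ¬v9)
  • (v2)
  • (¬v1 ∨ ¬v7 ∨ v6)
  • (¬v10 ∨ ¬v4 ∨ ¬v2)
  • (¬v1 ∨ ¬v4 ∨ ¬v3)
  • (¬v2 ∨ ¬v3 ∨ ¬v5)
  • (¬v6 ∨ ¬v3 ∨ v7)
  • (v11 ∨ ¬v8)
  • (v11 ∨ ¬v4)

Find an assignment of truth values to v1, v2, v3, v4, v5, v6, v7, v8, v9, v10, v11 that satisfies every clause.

(v1) is a unit clause, so v1 = True.
(v8) is a unit clause, so v8 = True.
Unit propagation: (v9) forces v9 = True.
The clause (v11) is unit: v11 must be True.
The clause (v5) is unit: v5 must be True.
The clause (v2) is unit: v2 must be True.
The clause (¬v3) is unit: v3 must be False.
v4 occurs only negated in the remaining clauses — set v4 = False.
v10 occurs only negated in the remaining clauses — set v10 = False.
Branch on v6: take v6 = False.
  then v7 is forced to False.

v1=T  v2=T  v3=F  v4=F  v5=T  v6=F  v7=F  v8=T  v9=T  v10=F  v11=T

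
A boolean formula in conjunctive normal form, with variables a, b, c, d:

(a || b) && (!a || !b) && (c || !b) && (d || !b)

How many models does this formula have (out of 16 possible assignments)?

The models are:
  a=F b=T c=T d=T
  a=T b=F c=F d=F
  a=T b=F c=F d=T
  a=T b=F c=T d=F
  a=T b=F c=T d=T
Count: 5.

5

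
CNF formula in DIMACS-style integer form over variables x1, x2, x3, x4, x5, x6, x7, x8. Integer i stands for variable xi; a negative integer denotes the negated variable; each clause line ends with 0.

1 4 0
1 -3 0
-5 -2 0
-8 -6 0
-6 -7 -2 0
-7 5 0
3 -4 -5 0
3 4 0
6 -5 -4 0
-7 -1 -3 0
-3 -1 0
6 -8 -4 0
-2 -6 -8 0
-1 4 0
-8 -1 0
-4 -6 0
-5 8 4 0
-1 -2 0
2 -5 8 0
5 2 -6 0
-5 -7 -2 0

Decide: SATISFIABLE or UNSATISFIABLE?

SATISFIABLE

x7 occurs only negated in the remaining clauses — set x7 = False.
Branch on x1: take x1 = True.
  then x3 is forced to False.
  then x4 is forced to True.
  then x5 is forced to False.
  then x8 is forced to False.
  then x6 is forced to False.
  then x2 is forced to False.
So x1=T, x2=F, x3=F, x4=T, x5=F, x6=F, x7=F, x8=F is a satisfying assignment.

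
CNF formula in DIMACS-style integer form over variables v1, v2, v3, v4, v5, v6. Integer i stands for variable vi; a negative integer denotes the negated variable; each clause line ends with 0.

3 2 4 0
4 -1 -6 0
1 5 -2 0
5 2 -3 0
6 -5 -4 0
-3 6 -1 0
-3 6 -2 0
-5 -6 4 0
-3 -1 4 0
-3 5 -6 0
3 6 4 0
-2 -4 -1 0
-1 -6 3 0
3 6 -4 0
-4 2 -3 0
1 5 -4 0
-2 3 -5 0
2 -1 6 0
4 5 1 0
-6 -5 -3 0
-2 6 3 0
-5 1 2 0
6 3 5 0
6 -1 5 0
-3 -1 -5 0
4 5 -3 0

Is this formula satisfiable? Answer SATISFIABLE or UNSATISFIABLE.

UNSATISFIABLE

v3 = True:
  v5 = True:
    propagation gives v6=False, v4=False, v1=False, v2=False; an empty clause results — contradiction.
  v5 = False:
    propagation gives v2=True, v1=True, v6=True; an empty clause results — contradiction.
v3 = False:
  v6 = True:
    v5 = True:
      propagation gives v4=True, v2=False; contradiction.
    v5 = False:
      propagation gives v2=False, v4=True; contradiction.
  v6 = False:
    propagation gives v4=True; an empty clause results — contradiction.
Every branch closes, so no satisfying assignment exists.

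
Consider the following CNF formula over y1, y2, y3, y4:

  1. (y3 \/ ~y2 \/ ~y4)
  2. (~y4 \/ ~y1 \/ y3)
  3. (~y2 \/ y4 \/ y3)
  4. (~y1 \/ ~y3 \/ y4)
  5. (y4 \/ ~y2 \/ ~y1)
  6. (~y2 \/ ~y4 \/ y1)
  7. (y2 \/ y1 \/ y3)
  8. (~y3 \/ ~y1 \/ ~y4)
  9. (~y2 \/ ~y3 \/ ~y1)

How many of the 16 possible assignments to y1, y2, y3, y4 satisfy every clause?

Satisfying assignments:
  y1=0 y2=0 y3=1 y4=0
  y1=0 y2=0 y3=1 y4=1
  y1=0 y2=1 y3=1 y4=0
  y1=1 y2=0 y3=0 y4=0
That's 4 in total.

4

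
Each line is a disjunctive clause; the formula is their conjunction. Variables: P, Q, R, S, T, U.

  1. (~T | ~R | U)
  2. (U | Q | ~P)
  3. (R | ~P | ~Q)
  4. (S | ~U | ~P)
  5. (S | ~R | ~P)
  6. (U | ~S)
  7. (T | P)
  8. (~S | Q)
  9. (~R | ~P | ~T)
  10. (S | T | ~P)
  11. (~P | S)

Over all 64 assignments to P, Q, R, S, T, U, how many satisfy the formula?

9

Case analysis on P and S:
  P=1, S=1: remaining (Q,R,T,U) ∈ {(1,1,0,1)} — 1.
  P=1, S=0: a clause becomes empty — 0.
  P=0, S=1: remaining (Q,R,T,U) ∈ {(1,0,1,1); (1,1,1,1)} — 2.
  P=0, S=0: Q free; 3 ways for (R,T,U) × 2^1 = 6.
Total: 1 + 0 + 2 + 6 = 9.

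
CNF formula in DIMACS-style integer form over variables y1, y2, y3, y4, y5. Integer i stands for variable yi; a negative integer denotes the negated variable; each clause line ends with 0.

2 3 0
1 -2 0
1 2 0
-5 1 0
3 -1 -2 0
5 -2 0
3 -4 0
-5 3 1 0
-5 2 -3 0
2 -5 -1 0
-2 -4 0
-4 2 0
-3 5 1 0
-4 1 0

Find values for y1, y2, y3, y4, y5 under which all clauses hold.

y1=1, y2=1, y3=1, y4=0, y5=1

Check each clause:
  1. (y2 | y3) — y2 is true.
  2. (~y2 | y1) — y1 is true.
  3. (y2 | y1) — y1 is true.
  4. (y1 | ~y5) — y1 is true.
  5. (~y2 | ~y1 | y3) — y3 is true.
  6. (y5 | ~y2) — y5 is true.
  7. (y3 | ~y4) — y3 is true.
  8. (~y5 | y3 | y1) — y1 is true.
  9. (y2 | ~y5 | ~y3) — y2 is true.
  10. (~y5 | ~y1 | y2) — y2 is true.
  11. (~y4 | ~y2) — ~y4 is true.
  12. (y2 | ~y4) — y2 is true.
  13. (y5 | ~y3 | y1) — y1 is true.
  14. (y1 | ~y4) — y1 is true.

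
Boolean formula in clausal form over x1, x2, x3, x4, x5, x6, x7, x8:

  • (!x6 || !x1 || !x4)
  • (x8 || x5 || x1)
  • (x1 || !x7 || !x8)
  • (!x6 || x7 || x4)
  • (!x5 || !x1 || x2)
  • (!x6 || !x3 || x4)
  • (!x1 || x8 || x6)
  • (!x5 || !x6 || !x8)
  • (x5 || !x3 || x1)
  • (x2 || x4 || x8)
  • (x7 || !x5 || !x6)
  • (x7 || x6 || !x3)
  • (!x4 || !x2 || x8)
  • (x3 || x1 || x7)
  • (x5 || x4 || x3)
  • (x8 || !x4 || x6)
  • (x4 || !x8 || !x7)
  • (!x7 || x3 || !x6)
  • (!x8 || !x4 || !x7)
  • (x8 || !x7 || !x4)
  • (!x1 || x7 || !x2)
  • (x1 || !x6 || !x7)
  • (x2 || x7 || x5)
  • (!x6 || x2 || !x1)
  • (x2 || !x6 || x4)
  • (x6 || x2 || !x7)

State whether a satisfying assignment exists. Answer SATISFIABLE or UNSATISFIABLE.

Branch on x1: take x1 = False.
Set x2 = True and propagate.
Branch on x3: take x3 = True.
  then x5 is forced to True.
For the remaining variables, x4 = False, x6 = False, x7 = True, x8 = False works.
Every clause has at least one true literal under this assignment.
So x1=False  x2=True  x3=True  x4=False  x5=True  x6=False  x7=True  x8=False is a satisfying assignment.

SATISFIABLE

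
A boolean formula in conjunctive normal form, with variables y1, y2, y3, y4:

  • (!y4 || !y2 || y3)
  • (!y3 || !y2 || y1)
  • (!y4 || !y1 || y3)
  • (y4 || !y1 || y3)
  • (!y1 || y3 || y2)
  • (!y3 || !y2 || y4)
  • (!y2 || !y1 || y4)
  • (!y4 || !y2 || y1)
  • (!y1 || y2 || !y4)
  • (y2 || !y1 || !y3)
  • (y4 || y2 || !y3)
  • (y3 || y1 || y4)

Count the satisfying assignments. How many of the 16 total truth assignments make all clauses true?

3

The models are:
  y1=0 y2=0 y3=0 y4=1
  y1=0 y2=0 y3=1 y4=1
  y1=1 y2=1 y3=1 y4=1
That's 3 in total.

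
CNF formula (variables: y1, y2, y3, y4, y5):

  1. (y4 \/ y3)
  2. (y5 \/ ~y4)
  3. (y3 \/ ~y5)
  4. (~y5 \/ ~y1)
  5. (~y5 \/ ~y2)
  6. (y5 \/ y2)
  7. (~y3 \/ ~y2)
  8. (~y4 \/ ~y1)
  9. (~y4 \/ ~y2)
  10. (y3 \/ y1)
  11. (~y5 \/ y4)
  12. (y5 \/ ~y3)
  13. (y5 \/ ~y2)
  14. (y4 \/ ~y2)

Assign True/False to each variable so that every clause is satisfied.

Set y1 = False and propagate.
  then y3 is forced to True.
  then y2 is forced to False.
  then y5 is forced to True.
  then y4 is forced to True.

y1=F, y2=F, y3=T, y4=T, y5=T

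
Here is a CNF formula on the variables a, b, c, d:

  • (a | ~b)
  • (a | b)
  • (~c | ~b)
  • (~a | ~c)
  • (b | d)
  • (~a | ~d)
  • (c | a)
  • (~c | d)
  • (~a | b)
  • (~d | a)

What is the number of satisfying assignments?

1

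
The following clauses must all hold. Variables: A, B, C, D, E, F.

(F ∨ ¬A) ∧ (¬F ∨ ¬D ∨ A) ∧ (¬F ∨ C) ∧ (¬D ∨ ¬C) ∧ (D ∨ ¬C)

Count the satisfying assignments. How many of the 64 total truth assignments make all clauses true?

8

Split on C, then D.
  C=T, D=T: a clause becomes empty — 0.
  C=T, D=F: a clause becomes empty — 0.
  C=F, D=T: remaining (A,B,E,F) ∈ {(F,F,F,F); (F,F,T,F); (F,T,F,F); (F,T,T,F)} — 4.
  C=F, D=F: remaining (A,B,E,F) ∈ {(F,F,F,F); (F,F,T,F); (F,T,F,F); (F,T,T,F)} — 4.
Total: 0 + 0 + 4 + 4 = 8.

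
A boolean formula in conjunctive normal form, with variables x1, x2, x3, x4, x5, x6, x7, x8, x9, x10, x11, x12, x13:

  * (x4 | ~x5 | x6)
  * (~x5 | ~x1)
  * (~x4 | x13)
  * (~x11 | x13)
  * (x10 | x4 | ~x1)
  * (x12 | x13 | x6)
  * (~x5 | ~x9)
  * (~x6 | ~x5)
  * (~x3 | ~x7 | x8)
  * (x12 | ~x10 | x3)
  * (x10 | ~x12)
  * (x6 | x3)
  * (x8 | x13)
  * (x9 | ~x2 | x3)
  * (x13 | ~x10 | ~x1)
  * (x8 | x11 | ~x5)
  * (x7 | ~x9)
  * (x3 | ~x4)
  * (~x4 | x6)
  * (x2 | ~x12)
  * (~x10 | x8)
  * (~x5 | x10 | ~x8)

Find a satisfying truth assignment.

x1=True, x2=True, x3=True, x4=False, x5=False, x6=True, x7=True, x8=True, x9=False, x10=True, x11=True, x12=True, x13=True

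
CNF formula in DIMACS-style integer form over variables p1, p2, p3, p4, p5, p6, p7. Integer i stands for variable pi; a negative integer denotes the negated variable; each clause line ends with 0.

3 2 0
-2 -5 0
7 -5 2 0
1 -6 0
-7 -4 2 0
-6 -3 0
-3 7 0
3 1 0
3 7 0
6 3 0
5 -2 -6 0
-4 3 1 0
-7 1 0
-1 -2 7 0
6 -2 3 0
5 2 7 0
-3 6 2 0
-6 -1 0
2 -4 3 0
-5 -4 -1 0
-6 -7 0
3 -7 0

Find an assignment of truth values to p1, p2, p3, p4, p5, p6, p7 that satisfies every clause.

p4 occurs only negated in the remaining clauses — set p4 = False.
Branch on p1: take p1 = True.
  then p6 is forced to False.
  then p3 is forced to True.
  then p7 is forced to True.
  then p2 is forced to True.
  then p5 is forced to False.
Every clause has at least one true literal under this assignment.
Check each clause:
  1. (p3 ∨ p2) — p2 is true.
  2. (¬p2 ∨ ¬p5) — ¬p5 is true.
  3. (p7 ∨ ¬p5 ∨ p2) — p2 is true.
  4. (p1 ∨ ¬p6) — p1 is true.
  5. (¬p4 ∨ p2 ∨ ¬p7) — p2 is true.
  6. (¬p6 ∨ ¬p3) — ¬p6 is true.
  7. (¬p3 ∨ p7) — p7 is true.
  8. (p1 ∨ p3) — p1 is true.
  9. (p3 ∨ p7) — p3 is true.
  10. (p6 ∨ p3) — p3 is true.
  11. (¬p6 ∨ ¬p2 ∨ p5) — ¬p6 is true.
  12. (p3 ∨ p1 ∨ ¬p4) — p1 is true.
  13. (¬p7 ∨ p1) — p1 is true.
  14. (p7 ∨ ¬p2 ∨ ¬p1) — p7 is true.
  15. (p3 ∨ ¬p2 ∨ p6) — p3 is true.
  16. (p2 ∨ p7 ∨ p5) — p2 is true.
  17. (p2 ∨ ¬p3 ∨ p6) — p2 is true.
  18. (¬p6 ∨ ¬p1) — ¬p6 is true.
  19. (¬p4 ∨ p3 ∨ p2) — p2 is true.
  20. (¬p4 ∨ ¬p1 ∨ ¬p5) — ¬p5 is true.
  21. (¬p7 ∨ ¬p6) — ¬p6 is true.
  22. (p3 ∨ ¬p7) — p3 is true.

p1=1, p2=1, p3=1, p4=0, p5=0, p6=0, p7=1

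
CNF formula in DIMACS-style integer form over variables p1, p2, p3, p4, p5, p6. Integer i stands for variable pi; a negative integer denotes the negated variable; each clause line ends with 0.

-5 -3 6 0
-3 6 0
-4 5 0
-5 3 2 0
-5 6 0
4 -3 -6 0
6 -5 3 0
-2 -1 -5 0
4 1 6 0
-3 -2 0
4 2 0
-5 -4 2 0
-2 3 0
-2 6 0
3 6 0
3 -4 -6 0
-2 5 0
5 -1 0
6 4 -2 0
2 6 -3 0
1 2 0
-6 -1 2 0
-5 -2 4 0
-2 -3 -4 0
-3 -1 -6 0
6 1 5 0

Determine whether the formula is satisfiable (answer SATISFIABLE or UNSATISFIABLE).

UNSATISFIABLE

p2 = True:
  propagation gives p3=False; an empty clause results — contradiction.
p2 = False:
  propagation gives p4=True, p5=True; an empty clause results — contradiction.
Every branch closes, so no satisfying assignment exists.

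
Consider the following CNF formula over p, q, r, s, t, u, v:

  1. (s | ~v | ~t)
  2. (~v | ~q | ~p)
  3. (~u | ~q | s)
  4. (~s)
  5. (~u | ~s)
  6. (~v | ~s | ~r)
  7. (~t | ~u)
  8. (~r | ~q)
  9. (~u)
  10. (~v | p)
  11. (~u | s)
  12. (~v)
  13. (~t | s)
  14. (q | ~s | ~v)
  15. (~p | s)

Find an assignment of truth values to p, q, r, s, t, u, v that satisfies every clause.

p=False, q=False, r=False, s=False, t=False, u=False, v=False

Check each clause:
  1. (s | ~v | ~t) — ~v is true.
  2. (~q | ~v | ~p) — ~v is true.
  3. (~q | s | ~u) — ~u is true.
  4. (~s) — ~s is true.
  5. (~u | ~s) — ~u is true.
  6. (~r | ~s | ~v) — ~v is true.
  7. (~u | ~t) — ~u is true.
  8. (~q | ~r) — ~r is true.
  9. (~u) — ~u is true.
  10. (~v | p) — ~v is true.
  11. (s | ~u) — ~u is true.
  12. (~v) — ~v is true.
  13. (~t | s) — ~t is true.
  14. (~v | ~s | q) — ~v is true.
  15. (~p | s) — ~p is true.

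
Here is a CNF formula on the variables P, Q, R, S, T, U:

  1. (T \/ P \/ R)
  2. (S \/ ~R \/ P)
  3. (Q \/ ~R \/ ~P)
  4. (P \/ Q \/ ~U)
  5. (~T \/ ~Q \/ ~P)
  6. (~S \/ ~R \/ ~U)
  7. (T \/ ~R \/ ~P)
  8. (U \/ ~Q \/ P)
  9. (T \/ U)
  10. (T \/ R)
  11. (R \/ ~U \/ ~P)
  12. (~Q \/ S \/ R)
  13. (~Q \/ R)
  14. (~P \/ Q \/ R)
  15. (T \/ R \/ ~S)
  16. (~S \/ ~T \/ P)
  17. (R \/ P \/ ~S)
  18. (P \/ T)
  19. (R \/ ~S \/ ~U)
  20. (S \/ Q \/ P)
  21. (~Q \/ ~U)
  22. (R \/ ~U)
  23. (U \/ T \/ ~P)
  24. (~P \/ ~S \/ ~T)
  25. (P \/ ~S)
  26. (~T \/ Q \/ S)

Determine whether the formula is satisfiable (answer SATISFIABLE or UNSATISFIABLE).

P = True:
  R = True:
    propagation gives Q=True, T=False; an empty clause results — contradiction.
  R = False:
    propagation gives T=True, Q=False; an empty clause results — contradiction.
P = False:
  propagation gives T=True, S=False, R=False, Q=False; an empty clause results — contradiction.
Every branch closes, so no satisfying assignment exists.

UNSATISFIABLE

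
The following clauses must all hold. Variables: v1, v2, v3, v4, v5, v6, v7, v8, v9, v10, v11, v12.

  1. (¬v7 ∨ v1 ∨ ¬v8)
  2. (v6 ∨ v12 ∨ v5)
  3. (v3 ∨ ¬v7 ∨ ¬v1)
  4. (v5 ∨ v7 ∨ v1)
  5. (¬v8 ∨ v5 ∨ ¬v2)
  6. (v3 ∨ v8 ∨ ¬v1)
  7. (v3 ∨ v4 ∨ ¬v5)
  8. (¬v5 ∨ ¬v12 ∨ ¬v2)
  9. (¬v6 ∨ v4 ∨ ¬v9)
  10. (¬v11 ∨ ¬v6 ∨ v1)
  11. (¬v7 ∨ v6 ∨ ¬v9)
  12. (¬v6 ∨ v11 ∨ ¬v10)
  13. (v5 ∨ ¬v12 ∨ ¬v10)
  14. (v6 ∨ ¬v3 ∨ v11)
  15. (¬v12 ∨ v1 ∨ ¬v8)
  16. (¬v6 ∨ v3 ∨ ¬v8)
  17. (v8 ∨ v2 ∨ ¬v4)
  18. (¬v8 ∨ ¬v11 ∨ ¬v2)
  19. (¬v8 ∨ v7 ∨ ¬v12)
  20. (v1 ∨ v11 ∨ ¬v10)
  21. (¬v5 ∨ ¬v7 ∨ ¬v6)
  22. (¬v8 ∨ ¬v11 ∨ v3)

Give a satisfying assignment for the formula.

Pure literal: v9 appears only negated; assign v9 = False.
Pure literal: v10 appears only negated; assign v10 = False.
Set v1 = False and propagate.
Try v2 = False.
For the remaining variables, v3 = True, v4 = False, v5 = True, v6 = False, v7 = True, v8 = False, v11 = True, v12 = True works.
Check each clause:
  1. (v1 ∨ ¬v7 ∨ ¬v8) — ¬v8 is true.
  2. (v6 ∨ v5 ∨ v12) — v12 is true.
  3. (v3 ∨ ¬v1 ∨ ¬v7) — v3 is true.
  4. (v5 ∨ v1 ∨ v7) — v5 is true.
  5. (¬v8 ∨ ¬v2 ∨ v5) — ¬v8 is true.
  6. (v3 ∨ v8 ∨ ¬v1) — v3 is true.
  7. (¬v5 ∨ v3 ∨ v4) — v3 is true.
  8. (¬v2 ∨ ¬v5 ∨ ¬v12) — ¬v2 is true.
  9. (¬v6 ∨ ¬v9 ∨ v4) — ¬v6 is true.
  10. (v1 ∨ ¬v6 ∨ ¬v11) — ¬v6 is true.
  11. (¬v9 ∨ v6 ∨ ¬v7) — ¬v9 is true.
  12. (¬v6 ∨ v11 ∨ ¬v10) — ¬v6 is true.
  13. (¬v10 ∨ ¬v12 ∨ v5) — v5 is true.
  14. (v11 ∨ ¬v3 ∨ v6) — v11 is true.
  15. (¬v12 ∨ v1 ∨ ¬v8) — ¬v8 is true.
  16. (¬v6 ∨ v3 ∨ ¬v8) — ¬v8 is true.
  17. (v2 ∨ ¬v4 ∨ v8) — ¬v4 is true.
  18. (¬v2 ∨ ¬v11 ∨ ¬v8) — ¬v8 is true.
  19. (¬v12 ∨ ¬v8 ∨ v7) — ¬v8 is true.
  20. (v11 ∨ ¬v10 ∨ v1) — v11 is true.
  21. (¬v5 ∨ ¬v7 ∨ ¬v6) — ¬v6 is true.
  22. (¬v8 ∨ v3 ∨ ¬v11) — ¬v8 is true.

v1=False, v2=False, v3=True, v4=False, v5=True, v6=False, v7=True, v8=False, v9=False, v10=False, v11=True, v12=True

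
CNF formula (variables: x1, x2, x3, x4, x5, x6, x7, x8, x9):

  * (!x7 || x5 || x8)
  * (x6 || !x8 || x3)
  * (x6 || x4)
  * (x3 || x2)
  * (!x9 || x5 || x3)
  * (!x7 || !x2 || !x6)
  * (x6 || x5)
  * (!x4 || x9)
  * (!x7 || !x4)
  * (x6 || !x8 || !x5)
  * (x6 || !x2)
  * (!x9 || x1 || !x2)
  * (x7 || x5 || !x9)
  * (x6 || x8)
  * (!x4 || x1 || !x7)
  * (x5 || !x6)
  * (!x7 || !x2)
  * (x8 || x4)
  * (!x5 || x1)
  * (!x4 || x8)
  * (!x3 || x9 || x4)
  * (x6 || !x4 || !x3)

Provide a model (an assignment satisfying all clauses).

x1 occurs only positively in the remaining clauses — set x1 = True.
Try x2 = True.
  then x6 is forced to True.
  then x7 is forced to False.
  then x5 is forced to True.
Branch on x3: take x3 = False.
Set x4 = False and propagate.
  then x8 is forced to True.
x9 is now unconstrained; take x9 = True.
Every clause has at least one true literal under this assignment.

x1=True, x2=True, x3=False, x4=False, x5=True, x6=True, x7=False, x8=True, x9=True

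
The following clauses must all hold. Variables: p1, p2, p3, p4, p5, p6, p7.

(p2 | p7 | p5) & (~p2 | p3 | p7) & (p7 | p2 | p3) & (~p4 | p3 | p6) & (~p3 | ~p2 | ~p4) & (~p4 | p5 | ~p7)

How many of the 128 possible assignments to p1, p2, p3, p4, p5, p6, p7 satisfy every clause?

56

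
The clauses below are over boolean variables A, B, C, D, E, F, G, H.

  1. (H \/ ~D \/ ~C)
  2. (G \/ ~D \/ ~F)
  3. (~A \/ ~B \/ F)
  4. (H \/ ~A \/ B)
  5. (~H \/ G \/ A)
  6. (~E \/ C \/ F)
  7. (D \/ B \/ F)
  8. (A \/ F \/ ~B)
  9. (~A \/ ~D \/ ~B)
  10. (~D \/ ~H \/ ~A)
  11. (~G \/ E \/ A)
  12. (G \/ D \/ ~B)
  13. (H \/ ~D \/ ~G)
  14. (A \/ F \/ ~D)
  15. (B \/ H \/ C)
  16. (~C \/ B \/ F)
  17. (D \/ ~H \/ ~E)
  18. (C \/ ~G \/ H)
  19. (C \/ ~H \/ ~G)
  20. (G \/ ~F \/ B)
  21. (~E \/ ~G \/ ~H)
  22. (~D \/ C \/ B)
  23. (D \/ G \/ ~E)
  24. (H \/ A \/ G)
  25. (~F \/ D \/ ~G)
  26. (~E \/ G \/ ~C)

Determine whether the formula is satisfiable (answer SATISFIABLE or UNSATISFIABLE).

G = True:
  D = True:
    propagation gives H=True, A=False, E=True; an empty clause results — contradiction.
  D = False:
    propagation gives F=False, B=True, A=False; an empty clause results — contradiction.
G = False:
  B = True:
    propagation gives D=True, F=False, A=False; an empty clause results — contradiction.
  B = False:
    propagation gives F=False, D=True, A=True, H=True; an empty clause results — contradiction.
Every branch closes, so no satisfying assignment exists.

UNSATISFIABLE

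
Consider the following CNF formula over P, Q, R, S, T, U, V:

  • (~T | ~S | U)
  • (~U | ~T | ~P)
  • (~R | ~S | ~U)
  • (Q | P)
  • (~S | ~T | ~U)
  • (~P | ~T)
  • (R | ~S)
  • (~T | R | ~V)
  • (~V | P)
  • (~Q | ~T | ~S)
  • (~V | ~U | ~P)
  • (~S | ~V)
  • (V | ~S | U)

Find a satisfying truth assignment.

P = T, Q = F, R = F, S = F, T = F, U = T, V = F

Check each clause:
  1. (~T | ~S | U) — ~T is true.
  2. (~T | ~P | ~U) — ~T is true.
  3. (~U | ~S | ~R) — ~S is true.
  4. (Q | P) — P is true.
  5. (~S | ~U | ~T) — ~T is true.
  6. (~P | ~T) — ~T is true.
  7. (R | ~S) — ~S is true.
  8. (R | ~T | ~V) — ~V is true.
  9. (P | ~V) — ~V is true.
  10. (~S | ~Q | ~T) — ~T is true.
  11. (~V | ~U | ~P) — ~V is true.
  12. (~S | ~V) — ~V is true.
  13. (~S | U | V) — ~S is true.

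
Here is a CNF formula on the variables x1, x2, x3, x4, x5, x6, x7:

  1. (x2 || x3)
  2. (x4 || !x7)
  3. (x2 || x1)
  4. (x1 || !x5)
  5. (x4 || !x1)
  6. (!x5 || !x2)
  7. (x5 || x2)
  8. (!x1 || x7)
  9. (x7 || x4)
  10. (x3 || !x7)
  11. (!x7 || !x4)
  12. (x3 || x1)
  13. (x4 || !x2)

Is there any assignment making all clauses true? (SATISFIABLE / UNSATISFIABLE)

SATISFIABLE

Pure literal: x3 appears only positively; assign x3 = True.
Branch on x1: take x1 = False.
  then x2 is forced to True.
  then x5 is forced to False.
  then x4 is forced to True.
  then x7 is forced to False.
x6 is now unconstrained; take x6 = True.
Every clause has at least one true literal under this assignment.
So x1=False, x2=True, x3=True, x4=True, x5=False, x6=True, x7=False is a satisfying assignment.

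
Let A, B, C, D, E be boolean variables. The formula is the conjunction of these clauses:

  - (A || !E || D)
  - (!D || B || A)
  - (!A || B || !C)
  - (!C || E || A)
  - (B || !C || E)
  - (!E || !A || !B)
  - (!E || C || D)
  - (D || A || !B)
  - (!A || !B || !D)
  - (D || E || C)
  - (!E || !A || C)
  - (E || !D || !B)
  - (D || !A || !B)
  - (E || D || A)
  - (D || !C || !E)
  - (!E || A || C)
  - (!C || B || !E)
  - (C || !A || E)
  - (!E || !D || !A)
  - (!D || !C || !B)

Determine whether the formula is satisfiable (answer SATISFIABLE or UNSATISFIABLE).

E = True:
  A = True:
    propagation gives B=False, C=False; an empty clause results — contradiction.
  A = False:
    propagation gives D=True, B=True, C=True; an empty clause results — contradiction.
E = False:
  A = True:
    propagation gives C=True, B=True, D=False; an empty clause results — contradiction.
  A = False:
    propagation gives C=False, D=True, B=True; an empty clause results — contradiction.
Every branch closes, so no satisfying assignment exists.

UNSATISFIABLE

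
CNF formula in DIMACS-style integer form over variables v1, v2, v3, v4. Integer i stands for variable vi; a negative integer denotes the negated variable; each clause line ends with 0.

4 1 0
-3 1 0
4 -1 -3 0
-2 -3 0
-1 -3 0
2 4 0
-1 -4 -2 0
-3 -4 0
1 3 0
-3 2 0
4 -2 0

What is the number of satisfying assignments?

The models are:
  v1=1 v2=0 v3=0 v4=1
Count: 1.

1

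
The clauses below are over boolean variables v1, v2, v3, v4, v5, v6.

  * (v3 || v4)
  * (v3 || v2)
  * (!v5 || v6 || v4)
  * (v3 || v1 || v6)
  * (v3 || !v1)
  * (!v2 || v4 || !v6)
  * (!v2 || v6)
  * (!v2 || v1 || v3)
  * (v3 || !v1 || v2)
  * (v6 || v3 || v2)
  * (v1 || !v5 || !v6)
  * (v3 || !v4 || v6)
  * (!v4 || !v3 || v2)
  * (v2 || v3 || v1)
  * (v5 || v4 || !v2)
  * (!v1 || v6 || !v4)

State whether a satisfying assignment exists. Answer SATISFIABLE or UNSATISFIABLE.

SATISFIABLE

Set v1 = True and propagate.
  then v3 is forced to True.
Try v2 = False.
  then v4 is forced to False.
For the remaining variables, v5 = False, v6 = True works.
So v1 = T, v2 = F, v3 = T, v4 = F, v5 = F, v6 = T is a satisfying assignment.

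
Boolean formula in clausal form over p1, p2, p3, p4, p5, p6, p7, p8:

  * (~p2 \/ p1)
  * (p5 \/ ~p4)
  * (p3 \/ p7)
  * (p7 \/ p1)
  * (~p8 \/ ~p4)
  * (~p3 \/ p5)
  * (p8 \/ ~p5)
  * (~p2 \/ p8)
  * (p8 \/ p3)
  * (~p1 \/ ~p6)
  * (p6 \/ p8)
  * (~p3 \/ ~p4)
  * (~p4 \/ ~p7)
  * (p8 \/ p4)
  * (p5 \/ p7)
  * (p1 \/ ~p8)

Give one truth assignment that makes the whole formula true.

Branch on p1: take p1 = True.
  then p6 is forced to False.
  then p8 is forced to True.
  then p4 is forced to False.
The remaining clauses are satisfied by p2 = True, p3 = True, p5 = True, p7 = False.

p1=T, p2=T, p3=T, p4=F, p5=T, p6=F, p7=F, p8=T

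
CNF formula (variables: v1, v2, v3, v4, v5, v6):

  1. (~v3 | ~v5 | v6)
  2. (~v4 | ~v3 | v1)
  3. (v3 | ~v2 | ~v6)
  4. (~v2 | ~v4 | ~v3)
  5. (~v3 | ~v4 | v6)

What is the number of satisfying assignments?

38

Case analysis on v3 and v4:
  v3=1, v4=1: remaining (v1,v2,v5,v6) ∈ {(1,0,0,1); (1,0,1,1)} — 2.
  v3=1, v4=0: v1, v2 free; 3 ways for (v5,v6) × 2^2 = 12.
  v3=0, v4=1: v1, v5 free; 3 ways for (v2,v6) × 2^2 = 12.
  v3=0, v4=0: v1, v5 free; 3 ways for (v2,v6) × 2^2 = 12.
Total: 2 + 12 + 12 + 12 = 38.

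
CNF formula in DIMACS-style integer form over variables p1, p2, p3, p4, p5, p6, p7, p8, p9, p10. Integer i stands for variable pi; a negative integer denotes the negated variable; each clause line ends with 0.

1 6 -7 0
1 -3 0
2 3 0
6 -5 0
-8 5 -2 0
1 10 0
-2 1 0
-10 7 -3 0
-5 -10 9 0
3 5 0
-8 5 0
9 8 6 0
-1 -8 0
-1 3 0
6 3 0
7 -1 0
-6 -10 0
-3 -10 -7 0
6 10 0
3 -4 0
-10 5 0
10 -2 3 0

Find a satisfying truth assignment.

p1 = 1, p2 = 1, p3 = 1, p4 = 1, p5 = 0, p6 = 1, p7 = 1, p8 = 0, p9 = 0, p10 = 0

Check each clause:
  1. (p1 OR p6 OR NOT p7) — p6 is true.
  2. (NOT p3 OR p1) — p1 is true.
  3. (p3 OR p2) — p2 is true.
  4. (NOT p5 OR p6) — NOT p5 is true.
  5. (p5 OR NOT p2 OR NOT p8) — NOT p8 is true.
  6. (p10 OR p1) — p1 is true.
  7. (NOT p2 OR p1) — p1 is true.
  8. (p7 OR NOT p3 OR NOT p10) — NOT p10 is true.
  9. (NOT p10 OR p9 OR NOT p5) — NOT p5 is true.
  10. (p3 OR p5) — p3 is true.
  11. (p5 OR NOT p8) — NOT p8 is true.
  12. (p9 OR p8 OR p6) — p6 is true.
  13. (NOT p1 OR NOT p8) — NOT p8 is true.
  14. (NOT p1 OR p3) — p3 is true.
  15. (p6 OR p3) — p3 is true.
  16. (p7 OR NOT p1) — p7 is true.
  17. (NOT p10 OR NOT p6) — NOT p10 is true.
  18. (NOT p7 OR NOT p10 OR NOT p3) — NOT p10 is true.
  19. (p6 OR p10) — p6 is true.
  20. (NOT p4 OR p3) — p3 is true.
  21. (p5 OR NOT p10) — NOT p10 is true.
  22. (p3 OR p10 OR NOT p2) — p3 is true.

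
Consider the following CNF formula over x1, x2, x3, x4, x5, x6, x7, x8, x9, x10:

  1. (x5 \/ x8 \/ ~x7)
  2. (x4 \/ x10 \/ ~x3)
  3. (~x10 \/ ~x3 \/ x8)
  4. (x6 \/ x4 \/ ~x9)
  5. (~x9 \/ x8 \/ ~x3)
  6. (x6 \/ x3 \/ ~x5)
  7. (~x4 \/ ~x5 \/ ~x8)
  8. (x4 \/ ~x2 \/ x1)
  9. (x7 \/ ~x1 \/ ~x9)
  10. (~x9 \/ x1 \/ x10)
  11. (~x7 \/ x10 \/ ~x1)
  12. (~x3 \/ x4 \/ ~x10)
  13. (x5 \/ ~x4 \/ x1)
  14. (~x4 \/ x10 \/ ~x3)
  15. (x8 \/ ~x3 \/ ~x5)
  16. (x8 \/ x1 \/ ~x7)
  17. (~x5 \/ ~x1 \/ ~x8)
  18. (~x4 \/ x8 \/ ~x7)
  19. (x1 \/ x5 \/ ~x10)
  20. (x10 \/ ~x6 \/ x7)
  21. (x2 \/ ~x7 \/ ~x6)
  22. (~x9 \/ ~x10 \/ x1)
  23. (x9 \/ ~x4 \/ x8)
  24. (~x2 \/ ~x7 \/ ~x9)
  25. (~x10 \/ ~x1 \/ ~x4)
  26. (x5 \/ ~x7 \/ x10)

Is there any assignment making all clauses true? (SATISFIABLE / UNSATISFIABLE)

Try x1 = True.
For the remaining variables, x2 = False, x3 = False, x4 = False, x5 = False, x6 = False, x7 = False, x8 = False, x9 = False, x10 = False works.
So x1 = T  x2 = F  x3 = F  x4 = F  x5 = F  x6 = F  x7 = F  x8 = F  x9 = F  x10 = F is a satisfying assignment.

SATISFIABLE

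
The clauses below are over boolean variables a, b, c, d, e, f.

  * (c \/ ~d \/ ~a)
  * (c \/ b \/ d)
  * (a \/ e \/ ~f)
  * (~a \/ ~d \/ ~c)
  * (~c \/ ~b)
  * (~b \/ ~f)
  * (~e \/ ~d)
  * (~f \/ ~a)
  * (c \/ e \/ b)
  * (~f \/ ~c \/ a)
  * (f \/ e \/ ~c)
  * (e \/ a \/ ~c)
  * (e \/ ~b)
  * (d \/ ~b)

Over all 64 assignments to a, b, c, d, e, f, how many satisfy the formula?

2

The models are:
  a=F b=F c=T d=F e=T f=F
  a=T b=F c=T d=F e=T f=F
Count: 2.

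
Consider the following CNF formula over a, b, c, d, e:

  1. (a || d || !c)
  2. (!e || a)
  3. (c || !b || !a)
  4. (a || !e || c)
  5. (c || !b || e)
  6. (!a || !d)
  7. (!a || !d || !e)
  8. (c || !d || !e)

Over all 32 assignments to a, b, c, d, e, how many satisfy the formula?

10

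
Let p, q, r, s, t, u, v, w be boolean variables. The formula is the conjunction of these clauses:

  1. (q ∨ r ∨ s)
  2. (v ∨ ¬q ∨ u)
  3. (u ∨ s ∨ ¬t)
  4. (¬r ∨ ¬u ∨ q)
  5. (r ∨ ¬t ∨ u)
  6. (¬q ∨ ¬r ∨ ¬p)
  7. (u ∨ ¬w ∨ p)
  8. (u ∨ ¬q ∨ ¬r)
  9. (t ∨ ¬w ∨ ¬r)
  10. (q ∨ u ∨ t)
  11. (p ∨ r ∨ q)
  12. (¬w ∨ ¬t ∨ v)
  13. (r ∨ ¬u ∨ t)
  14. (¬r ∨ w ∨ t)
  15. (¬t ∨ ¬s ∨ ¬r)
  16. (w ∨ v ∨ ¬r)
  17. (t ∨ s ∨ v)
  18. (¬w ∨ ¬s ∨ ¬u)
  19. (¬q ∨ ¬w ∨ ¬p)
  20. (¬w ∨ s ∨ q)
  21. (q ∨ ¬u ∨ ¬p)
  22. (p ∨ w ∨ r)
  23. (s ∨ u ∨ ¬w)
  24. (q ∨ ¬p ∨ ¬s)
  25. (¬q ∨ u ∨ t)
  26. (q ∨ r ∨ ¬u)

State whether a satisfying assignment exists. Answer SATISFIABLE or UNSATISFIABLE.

SATISFIABLE

Pure literal: v appears only positively; assign v = True.
Set p = False and propagate.
Try q = True.
For the remaining variables, r = True, s = False, t = True, u = True, w = True works.
Every clause has at least one true literal under this assignment.
So p = 0, q = 1, r = 1, s = 0, t = 1, u = 1, v = 1, w = 1 is a satisfying assignment.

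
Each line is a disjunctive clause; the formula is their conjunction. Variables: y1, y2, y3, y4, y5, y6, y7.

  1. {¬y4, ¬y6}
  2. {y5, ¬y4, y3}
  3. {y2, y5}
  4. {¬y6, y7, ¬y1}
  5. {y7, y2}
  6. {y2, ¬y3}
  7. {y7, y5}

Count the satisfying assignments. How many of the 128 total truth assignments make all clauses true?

38

Split on y2, then y5.
  y2=T, y5=T: y3 free; 11 ways for (y1,y4,y6,y7) × 2^1 = 22.
  y2=T, y5=F: y1 free; 5 ways for (y3,y4,y6,y7) × 2^1 = 10.
  y2=F, y5=T: y1 free; 3 ways for (y3,y4,y6,y7) × 2^1 = 6.
  y2=F, y5=F: a clause becomes empty — 0.
Total: 22 + 10 + 6 + 0 = 38.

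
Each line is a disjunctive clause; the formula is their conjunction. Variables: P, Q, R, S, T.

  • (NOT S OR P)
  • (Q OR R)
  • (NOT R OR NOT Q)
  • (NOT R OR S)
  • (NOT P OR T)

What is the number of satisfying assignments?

Satisfying assignments:
  P=F Q=T R=F S=F T=F
  P=F Q=T R=F S=F T=T
  P=T Q=F R=T S=T T=T
  P=T Q=T R=F S=F T=T
  P=T Q=T R=F S=T T=T
That's 5 in total.

5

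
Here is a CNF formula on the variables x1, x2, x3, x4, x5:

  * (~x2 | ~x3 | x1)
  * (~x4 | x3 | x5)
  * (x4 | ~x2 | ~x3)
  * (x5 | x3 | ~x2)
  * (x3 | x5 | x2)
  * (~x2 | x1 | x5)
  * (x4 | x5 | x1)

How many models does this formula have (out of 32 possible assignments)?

Case analysis on x2 and x3:
  x2=T, x3=T: remaining (x1,x4,x5) ∈ {(T,T,F); (T,T,T)} — 2.
  x2=T, x3=F: remaining (x1,x4,x5) ∈ {(F,F,T); (F,T,T); (T,F,T); (T,T,T)} — 4.
  x2=F, x3=T: 7 of the 8 assignments to (x1,x4,x5) work.
  x2=F, x3=F: remaining (x1,x4,x5) ∈ {(F,F,T); (F,T,T); (T,F,T); (T,T,T)} — 4.
Total: 2 + 4 + 7 + 4 = 17.

17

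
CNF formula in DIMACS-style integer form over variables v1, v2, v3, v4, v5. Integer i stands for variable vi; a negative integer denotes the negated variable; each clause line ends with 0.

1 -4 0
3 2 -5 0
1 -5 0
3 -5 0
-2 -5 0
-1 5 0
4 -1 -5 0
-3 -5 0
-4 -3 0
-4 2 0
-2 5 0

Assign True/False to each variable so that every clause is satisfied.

v1=False  v2=False  v3=True  v4=False  v5=False

Check each clause:
  1. {v1, ¬v4} — ¬v4 is true.
  2. {¬v5, v3, v2} — v3 is true.
  3. {v1, ¬v5} — ¬v5 is true.
  4. {v3, ¬v5} — v3 is true.
  5. {¬v5, ¬v2} — ¬v5 is true.
  6. {¬v1, v5} — ¬v1 is true.
  7. {¬v5, v4, ¬v1} — ¬v5 is true.
  8. {¬v5, ¬v3} — ¬v5 is true.
  9. {¬v4, ¬v3} — ¬v4 is true.
  10. {¬v4, v2} — ¬v4 is true.
  11. {¬v2, v5} — ¬v2 is true.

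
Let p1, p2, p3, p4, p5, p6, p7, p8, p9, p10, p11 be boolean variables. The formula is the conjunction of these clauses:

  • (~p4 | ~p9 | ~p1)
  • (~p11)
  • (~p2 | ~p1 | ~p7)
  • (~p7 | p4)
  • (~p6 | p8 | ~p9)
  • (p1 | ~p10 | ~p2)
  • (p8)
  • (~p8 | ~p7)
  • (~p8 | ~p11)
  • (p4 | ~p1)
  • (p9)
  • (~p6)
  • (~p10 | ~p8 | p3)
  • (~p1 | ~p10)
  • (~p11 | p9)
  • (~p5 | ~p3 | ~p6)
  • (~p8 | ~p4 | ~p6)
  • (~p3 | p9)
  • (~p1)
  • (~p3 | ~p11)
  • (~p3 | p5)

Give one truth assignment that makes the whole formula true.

p1 = False, p2 = True, p3 = False, p4 = False, p5 = True, p6 = False, p7 = False, p8 = True, p9 = True, p10 = False, p11 = False

(~p11) is a unit clause, so p11 = False.
Unit propagation: (p8) forces p8 = True.
Unit propagation: (~p7) forces p7 = False.
The clause (p9) is unit: p9 must be True.
The clause (~p6) is unit: p6 must be False.
(~p1) is a unit clause, so p1 = False.
p5 occurs only positively in the remaining clauses — set p5 = True.
p10 occurs only negated in the remaining clauses — set p10 = False.
p2, p3, p4 are now unconstrained; take p2 = True, p3 = False, p4 = False.
Check each clause:
  1. (~p1 | ~p9 | ~p4) — ~p4 is true.
  2. (~p11) — ~p11 is true.
  3. (~p2 | ~p1 | ~p7) — ~p7 is true.
  4. (~p7 | p4) — ~p7 is true.
  5. (p8 | ~p6 | ~p9) — p8 is true.
  6. (~p2 | ~p10 | p1) — ~p10 is true.
  7. (p8) — p8 is true.
  8. (~p8 | ~p7) — ~p7 is true.
  9. (~p11 | ~p8) — ~p11 is true.
  10. (p4 | ~p1) — ~p1 is true.
  11. (p9) — p9 is true.
  12. (~p6) — ~p6 is true.
  13. (p3 | ~p10 | ~p8) — ~p10 is true.
  14. (~p1 | ~p10) — ~p1 is true.
  15. (~p11 | p9) — p9 is true.
  16. (~p3 | ~p6 | ~p5) — ~p6 is true.
  17. (~p6 | ~p8 | ~p4) — ~p6 is true.
  18. (~p3 | p9) — p9 is true.
  19. (~p1) — ~p1 is true.
  20. (~p3 | ~p11) — ~p3 is true.
  21. (~p3 | p5) — ~p3 is true.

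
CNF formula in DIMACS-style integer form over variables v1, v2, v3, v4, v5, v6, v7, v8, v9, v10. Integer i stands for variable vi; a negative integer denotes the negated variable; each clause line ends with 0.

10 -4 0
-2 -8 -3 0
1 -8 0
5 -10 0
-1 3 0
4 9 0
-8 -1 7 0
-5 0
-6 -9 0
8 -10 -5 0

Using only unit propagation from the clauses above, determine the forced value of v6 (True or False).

(!v5) is a unit clause: v5 = False.
From (!v10 || v5) and v5 = False: v10 = False.
(!v4 || v10): since v10 = False, the clause reduces to (!v4). v4 = False.
(v9 || v4): since v4 = False, the clause reduces to (v9). v9 = True.
(!v9 || !v6) with v9 = True leaves only !v6, so v6 = False.

False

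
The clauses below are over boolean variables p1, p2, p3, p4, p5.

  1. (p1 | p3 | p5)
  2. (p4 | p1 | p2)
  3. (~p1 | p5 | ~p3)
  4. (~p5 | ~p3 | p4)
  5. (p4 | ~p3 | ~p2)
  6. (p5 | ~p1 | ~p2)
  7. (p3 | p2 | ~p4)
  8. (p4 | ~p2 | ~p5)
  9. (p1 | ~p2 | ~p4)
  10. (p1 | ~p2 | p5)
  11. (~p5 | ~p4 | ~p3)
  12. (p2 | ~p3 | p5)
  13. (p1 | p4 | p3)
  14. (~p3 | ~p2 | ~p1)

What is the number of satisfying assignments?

The models are:
  p1=1 p2=0 p3=0 p4=0 p5=0
  p1=1 p2=0 p3=0 p4=0 p5=1
  p1=1 p2=1 p3=0 p4=1 p5=1
That's 3 in total.

3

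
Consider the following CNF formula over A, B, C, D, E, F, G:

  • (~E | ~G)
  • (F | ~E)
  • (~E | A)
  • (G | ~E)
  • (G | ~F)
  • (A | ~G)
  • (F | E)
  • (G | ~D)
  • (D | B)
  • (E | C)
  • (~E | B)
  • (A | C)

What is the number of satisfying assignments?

3

The models are:
  A=1 B=0 C=1 D=1 E=0 F=1 G=1
  A=1 B=1 C=1 D=0 E=0 F=1 G=1
  A=1 B=1 C=1 D=1 E=0 F=1 G=1
That's 3 in total.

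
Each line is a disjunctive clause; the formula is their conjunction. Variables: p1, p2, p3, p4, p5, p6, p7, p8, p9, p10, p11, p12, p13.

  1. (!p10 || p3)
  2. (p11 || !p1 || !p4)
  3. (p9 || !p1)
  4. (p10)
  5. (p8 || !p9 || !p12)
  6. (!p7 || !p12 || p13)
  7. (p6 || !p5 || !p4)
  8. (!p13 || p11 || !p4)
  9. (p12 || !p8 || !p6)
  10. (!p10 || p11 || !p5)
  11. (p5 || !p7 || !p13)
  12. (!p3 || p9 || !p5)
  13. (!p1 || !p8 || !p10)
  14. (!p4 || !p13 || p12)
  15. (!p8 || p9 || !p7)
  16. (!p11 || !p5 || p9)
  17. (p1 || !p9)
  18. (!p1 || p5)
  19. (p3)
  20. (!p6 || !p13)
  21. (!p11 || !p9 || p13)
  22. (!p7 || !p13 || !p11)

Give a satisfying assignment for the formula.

p1=False  p2=False  p3=True  p4=False  p5=False  p6=True  p7=True  p8=False  p9=False  p10=True  p11=True  p12=False  p13=False

(p10) is a unit clause, so p10 = True.
(p3) is a unit clause, so p3 = True.
Pure literal: p4 appears only negated; assign p4 = False.
Branch on p1: take p1 = False.
  then p9 is forced to False.
  then p5 is forced to False.
For the remaining variables, p2 = False, p6 = True, p7 = True, p8 = False, p11 = True, p12 = False, p13 = False works.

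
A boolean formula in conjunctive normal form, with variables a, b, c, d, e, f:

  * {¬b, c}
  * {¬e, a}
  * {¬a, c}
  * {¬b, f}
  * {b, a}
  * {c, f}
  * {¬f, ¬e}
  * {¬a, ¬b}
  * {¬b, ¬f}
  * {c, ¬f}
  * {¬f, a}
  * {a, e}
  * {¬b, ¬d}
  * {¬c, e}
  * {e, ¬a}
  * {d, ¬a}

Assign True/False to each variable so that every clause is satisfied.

a=T, b=F, c=T, d=T, e=T, f=F

Check each clause:
  1. {c, ¬b} — c is true.
  2. {¬e, a} — a is true.
  3. {c, ¬a} — c is true.
  4. {¬b, f} — ¬b is true.
  5. {b, a} — a is true.
  6. {c, f} — c is true.
  7. {¬e, ¬f} — ¬f is true.
  8. {¬a, ¬b} — ¬b is true.
  9. {¬f, ¬b} — ¬f is true.
  10. {¬f, c} — ¬f is true.
  11. {a, ¬f} — a is true.
  12. {e, a} — a is true.
  13. {¬b, ¬d} — ¬b is true.
  14. {¬c, e} — e is true.
  15. {¬a, e} — e is true.
  16. {d, ¬a} — d is true.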